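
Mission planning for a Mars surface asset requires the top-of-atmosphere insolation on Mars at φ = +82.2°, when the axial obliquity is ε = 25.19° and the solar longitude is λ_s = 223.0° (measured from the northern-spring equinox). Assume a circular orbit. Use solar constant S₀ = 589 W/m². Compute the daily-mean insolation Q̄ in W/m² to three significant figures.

Solar declination: sin δ = sin ε · sin λ_s = sin 25.19° × sin 223.0° = -0.29027, so δ = -16.874°.
cos H₀ = −tan(+82.2°) tan(-16.874°) = 2.2144 ≥ 1 ⇒ polar night, H₀ = 0 and Q̄ = 0.

Q̄ ≈ 0.00 W/m²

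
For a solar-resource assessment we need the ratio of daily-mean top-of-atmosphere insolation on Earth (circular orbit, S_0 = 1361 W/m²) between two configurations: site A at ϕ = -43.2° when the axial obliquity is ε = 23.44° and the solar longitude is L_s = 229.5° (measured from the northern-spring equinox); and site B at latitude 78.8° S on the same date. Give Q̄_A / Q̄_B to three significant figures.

— Configuration A (ϕ=-43.2°):
Solar declination: sin δ = sin ε · sin L_s = sin 23.44° × sin 229.5° = -0.30248, so δ = -17.607°.
cos h₀ = −tan(-43.2°) tan(-17.607°) = -0.2980, h₀ = 1.8734 rad.
Bracket: h₀ sin ϕ sin δ + cos ϕ cos δ sin h₀ = 1.8734×-0.68455×-0.30248 + 0.72897×0.95316×0.95456 = 0.387911 + 0.663252 = 1.051163.
Q̄ = (S_0/π) × [bracket] = (1361/π) × 1.051163 = 455.38 W/m².
— Configuration B (ϕ=-78.8°):
cos h₀ = −tan(-78.8°) tan(-17.607°) = -1.6027 ≤ −1 ⇒ polar day, h₀ = π.
Bracket: h₀ sin ϕ sin δ + cos ϕ cos δ sin h₀ = 3.1416×-0.98096×-0.30248 + 0.19423×0.95316×0.00000 = 0.932178 + 0.000000 = 0.932178.
Q̄ = (S_0/π) × [bracket] = (1361/π) × 0.932178 = 403.84 W/m².
Ratio Q̄_A / Q̄_B = 455.38 / 403.84 = 1.128.

Q̄_A / Q̄_B ≈ 1.13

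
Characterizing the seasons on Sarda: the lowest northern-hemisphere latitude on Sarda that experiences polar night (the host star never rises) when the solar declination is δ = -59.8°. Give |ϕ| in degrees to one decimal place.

|ϕ| = 30.2°

Polar night requires cos h₀ = −tan ϕ tan δ ≥ 1, i.e. tan ϕ tan δ ≤ −1.
The boundary is |tan ϕ| · |tan δ| = 1, so |ϕ| = 90° − |δ| = 90° − 59.8° = 30.2° in the northern hemisphere.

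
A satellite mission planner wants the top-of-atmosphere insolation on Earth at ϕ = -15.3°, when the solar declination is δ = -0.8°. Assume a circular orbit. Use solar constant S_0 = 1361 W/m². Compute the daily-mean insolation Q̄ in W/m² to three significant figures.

cos h₀ = −tan(-15.3°) tan(-0.800°) = -0.0038, h₀ = 1.5746 rad.
Bracket: h₀ sin ϕ sin δ + cos ϕ cos δ sin h₀ = 1.5746×-0.26387×-0.01396 + 0.96456×0.99990×0.99999 = 0.005800 + 0.964454 = 0.970254.
Q̄ = (S_0/π) × [bracket] = (1361/π) × 0.970254 = 420.3 W/m².

Q̄ ≈ 420 W/m²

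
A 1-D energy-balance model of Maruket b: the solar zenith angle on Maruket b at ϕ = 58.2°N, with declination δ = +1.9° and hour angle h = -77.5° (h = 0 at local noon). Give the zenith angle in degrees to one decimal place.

cos θ_z = sin ϕ sin δ + cos ϕ cos δ cos h = 0.028178 + 0.113991 = 0.142169.
θ_z = arccos(0.142169) = 81.8°.

θ_z = 81.8°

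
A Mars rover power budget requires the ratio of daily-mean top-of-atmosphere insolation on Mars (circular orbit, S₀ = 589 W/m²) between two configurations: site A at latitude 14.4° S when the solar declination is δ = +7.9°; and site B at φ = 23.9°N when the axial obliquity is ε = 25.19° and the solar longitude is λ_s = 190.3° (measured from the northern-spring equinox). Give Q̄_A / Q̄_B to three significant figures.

— Configuration A (φ=-14.4°):
cos H₀ = −tan(-14.4°) tan(+7.900°) = 0.0356, H₀ = 1.5352 rad.
Bracket: H₀ sin φ sin δ + cos φ cos δ sin H₀ = 1.5352×-0.24869×0.13744 + 0.96858×0.99051×0.99937 = -0.052473 + 0.958784 = 0.906311.
Q̄ = (S₀/π) × [bracket] = (589/π) × 0.906311 = 169.92 W/m².
— Configuration B (φ=+23.9°):
Solar declination: sin δ = sin ε · sin λ_s = sin 25.19° × sin 190.3° = -0.07610, so δ = -4.365°.
cos H₀ = −tan(+23.9°) tan(-4.365°) = 0.0338, H₀ = 1.5370 rad.
Bracket: H₀ sin φ sin δ + cos φ cos δ sin H₀ = 1.5370×0.40514×-0.07610 + 0.91425×0.99710×0.99943 = -0.047387 + 0.911079 = 0.863692.
Q̄ = (S₀/π) × [bracket] = (589/π) × 0.863692 = 161.93 W/m².
Ratio Q̄_A / Q̄_B = 169.92 / 161.93 = 1.049.

Q̄_A / Q̄_B ≈ 1.05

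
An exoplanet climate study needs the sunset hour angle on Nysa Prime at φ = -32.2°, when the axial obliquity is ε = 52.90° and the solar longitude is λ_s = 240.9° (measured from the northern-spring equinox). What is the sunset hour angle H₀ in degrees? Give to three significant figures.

H₀ = 128°

Solar declination: sin δ = sin ε · sin λ_s = sin 52.90° × sin 240.9° = -0.69691, so δ = -44.179°.
cos H₀ = −tan φ · tan δ = −tan(-32.2°) × tan(-44.179°) = -0.6119, so H₀ = 2.2293 rad = 127.73°.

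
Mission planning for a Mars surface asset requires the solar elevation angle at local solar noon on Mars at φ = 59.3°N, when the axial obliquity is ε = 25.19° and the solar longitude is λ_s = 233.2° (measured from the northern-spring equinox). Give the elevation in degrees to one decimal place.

10.8°

Solar declination: sin δ = sin ε · sin λ_s = sin 25.19° × sin 233.2° = -0.34081, so δ = -19.926°.
At local noon the hour angle is zero, so the zenith angle equals |φ − δ| = |+59.3° − (-19.926°)| = 79.226°.
Elevation = 90° − 79.226° = 10.8°.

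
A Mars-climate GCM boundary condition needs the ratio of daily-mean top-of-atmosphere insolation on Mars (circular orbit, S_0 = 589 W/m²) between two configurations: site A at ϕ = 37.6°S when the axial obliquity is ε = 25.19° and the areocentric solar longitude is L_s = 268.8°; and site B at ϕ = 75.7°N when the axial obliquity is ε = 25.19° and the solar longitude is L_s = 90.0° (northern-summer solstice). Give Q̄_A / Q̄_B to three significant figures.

Q̄_A / Q̄_B ≈ 0.905

— Configuration A (ϕ=-37.6°):
sin δ = sin 25.19° × sin 268.8° = -0.42553, so δ = -25.184°.
cos h₀ = −tan(-37.6°) tan(-25.184°) = -0.3621, h₀ = 1.9413 rad.
Bracket: h₀ sin ϕ sin δ + cos ϕ cos δ sin h₀ = 1.9413×-0.61015×-0.42553 + 0.79229×0.90495×0.93213 = 0.504034 + 0.668321 = 1.172355.
Q̄ = (S_0/π) × [bracket] = (589/π) × 1.172355 = 219.80 W/m².
— Configuration B (ϕ=+75.7°):
Solar declination: sin δ = sin ε · sin L_s = sin 25.19° × sin 90.0° = 0.42562, so δ = +25.190°.
cos h₀ = −tan(+75.7°) tan(+25.190°) = -1.8453 ≤ −1 ⇒ polar day, h₀ = π.
Bracket: h₀ sin ϕ sin δ + cos ϕ cos δ sin h₀ = 3.1416×0.96902×0.42562 + 0.24700×0.90490×0.00000 = 1.295704 + 0.000000 = 1.295704.
Q̄ = (S_0/π) × [bracket] = (589/π) × 1.295704 = 242.92 W/m².
Ratio Q̄_A / Q̄_B = 219.80 / 242.92 = 0.9048.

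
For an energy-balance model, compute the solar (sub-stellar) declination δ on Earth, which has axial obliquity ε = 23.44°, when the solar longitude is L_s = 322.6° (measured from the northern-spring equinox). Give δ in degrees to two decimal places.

sin δ = sin ε · sin L_s = sin 23.44° × sin 322.6° = -0.241607.
δ = arcsin(-0.241607) = -13.98°.

δ = -13.98°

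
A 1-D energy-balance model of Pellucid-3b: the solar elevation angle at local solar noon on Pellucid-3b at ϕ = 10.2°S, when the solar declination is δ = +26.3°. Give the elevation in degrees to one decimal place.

53.5°

At local noon the hour angle is zero, so the zenith angle equals |ϕ − δ| = |-10.2° − (+26.300°)| = 36.500°.
Elevation = 90° − 36.500° = 53.5°.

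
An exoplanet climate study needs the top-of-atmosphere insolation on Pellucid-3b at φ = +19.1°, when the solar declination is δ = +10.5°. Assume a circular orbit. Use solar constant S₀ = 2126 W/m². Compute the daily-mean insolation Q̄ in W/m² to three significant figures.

cos H₀ = −tan(+19.1°) tan(+10.500°) = -0.0642, H₀ = 1.6350 rad.
Bracket: H₀ sin φ sin δ + cos φ cos δ sin H₀ = 1.6350×0.32722×0.18224 + 0.94495×0.98325×0.99794 = 0.097499 + 0.927208 = 1.024707.
Q̄ = (S₀/π) × [bracket] = (2126/π) × 1.024707 = 693.4 W/m².

Q̄ ≈ 693 W/m²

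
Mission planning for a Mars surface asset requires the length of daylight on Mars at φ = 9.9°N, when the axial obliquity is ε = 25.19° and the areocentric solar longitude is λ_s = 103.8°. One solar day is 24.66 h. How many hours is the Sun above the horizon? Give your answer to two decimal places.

sin δ = sin 25.19° × sin 103.8° = 0.41334, so δ = +24.415°.
cos H₀ = −tan φ · tan δ = −tan(+9.9°) × tan(+24.415°) = -0.0792, so H₀ = 1.6501 rad = 94.54°.
Daylight = 2H₀/(2π) × 24.66 h = (1.6501/π) × 24.66 = 12.95 h.

12.95 h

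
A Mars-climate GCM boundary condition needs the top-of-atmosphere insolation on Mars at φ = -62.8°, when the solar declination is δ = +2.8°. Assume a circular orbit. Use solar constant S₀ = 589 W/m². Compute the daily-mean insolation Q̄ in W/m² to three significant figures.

Q̄ ≈ 73.2 W/m²

cos H₀ = −tan(-62.8°) tan(+2.800°) = 0.0952, H₀ = 1.4755 rad.
Bracket: H₀ sin φ sin δ + cos φ cos δ sin H₀ = 1.4755×-0.88942×0.04885 + 0.45710×0.99881×0.99546 = -0.064108 + 0.454483 = 0.390375.
Q̄ = (S₀/π) × [bracket] = (589/π) × 0.390375 = 73.19 W/m².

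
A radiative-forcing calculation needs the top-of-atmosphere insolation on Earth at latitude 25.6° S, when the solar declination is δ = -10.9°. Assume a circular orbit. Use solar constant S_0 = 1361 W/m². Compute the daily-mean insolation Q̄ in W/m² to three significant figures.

Q̄ ≈ 441 W/m²

cos h₀ = −tan(-25.6°) tan(-10.900°) = -0.0923, h₀ = 1.6632 rad.
Bracket: h₀ sin ϕ sin δ + cos ϕ cos δ sin h₀ = 1.6632×-0.43209×-0.18910 + 0.90183×0.98196×0.99573 = 0.135897 + 0.881780 = 1.017677.
Q̄ = (S_0/π) × [bracket] = (1361/π) × 1.017677 = 440.9 W/m².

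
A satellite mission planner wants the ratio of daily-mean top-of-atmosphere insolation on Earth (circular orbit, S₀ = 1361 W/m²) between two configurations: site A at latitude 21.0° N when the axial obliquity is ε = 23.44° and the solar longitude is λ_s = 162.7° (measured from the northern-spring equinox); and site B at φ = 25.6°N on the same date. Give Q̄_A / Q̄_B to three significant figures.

Q̄_A / Q̄_B ≈ 1.02

— Configuration A (φ=+21.0°):
Solar declination: sin δ = sin ε · sin λ_s = sin 23.44° × sin 162.7° = 0.11829, so δ = +6.794°.
cos H₀ = −tan(+21.0°) tan(+6.794°) = -0.0457, H₀ = 1.6165 rad.
Bracket: H₀ sin φ sin δ + cos φ cos δ sin H₀ = 1.6165×0.35837×0.11829 + 0.93358×0.99298×0.99895 = 0.068526 + 0.926053 = 0.994579.
Q̄ = (S₀/π) × [bracket] = (1361/π) × 0.994579 = 430.87 W/m².
— Configuration B (φ=+25.6°):
cos H₀ = −tan(+25.6°) tan(+6.794°) = -0.0571, H₀ = 1.6279 rad.
Bracket: H₀ sin φ sin δ + cos φ cos δ sin H₀ = 1.6279×0.43209×0.11829 + 0.90183×0.99298×0.99837 = 0.083205 + 0.894039 = 0.977244.
Q̄ = (S₀/π) × [bracket] = (1361/π) × 0.977244 = 423.36 W/m².
Ratio Q̄_A / Q̄_B = 430.87 / 423.36 = 1.018.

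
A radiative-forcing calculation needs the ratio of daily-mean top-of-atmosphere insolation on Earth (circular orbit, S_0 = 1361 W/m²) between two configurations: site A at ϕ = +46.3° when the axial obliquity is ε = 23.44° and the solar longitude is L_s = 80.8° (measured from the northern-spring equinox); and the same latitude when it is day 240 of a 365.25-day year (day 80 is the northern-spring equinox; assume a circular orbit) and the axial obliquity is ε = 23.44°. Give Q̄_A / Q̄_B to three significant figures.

— Configuration A (ϕ=+46.3°):
Solar declination: sin δ = sin ε · sin L_s = sin 23.44° × sin 80.8° = 0.39267, so δ = +23.121°.
cos h₀ = −tan(+46.3°) tan(+23.121°) = -0.4468, h₀ = 2.0340 rad.
Bracket: h₀ sin ϕ sin δ + cos ϕ cos δ sin h₀ = 2.0340×0.72297×0.39267 + 0.69088×0.91968×0.89464 = 0.577429 + 0.568444 = 1.145873.
Q̄ = (S_0/π) × [bracket] = (1361/π) × 1.145873 = 496.41 W/m².
— Configuration B (ϕ=+46.3°):
Solar longitude: L_s = 360° × (240 − 80)/365.25 = 157.700°.
sin δ = sin 23.44° × sin 157.700° = 0.15094, so δ = +8.682°.
cos h₀ = −tan(+46.3°) tan(+8.682°) = -0.1598, h₀ = 1.7313 rad.
Bracket: h₀ sin ϕ sin δ + cos ϕ cos δ sin h₀ = 1.7313×0.72297×0.15094 + 0.69088×0.98854×0.98715 = 0.188928 + 0.674186 = 0.863114.
Q̄ = (S_0/π) × [bracket] = (1361/π) × 0.863114 = 373.92 W/m².
Ratio Q̄_A / Q̄_B = 496.41 / 373.92 = 1.328.

Q̄_A / Q̄_B ≈ 1.33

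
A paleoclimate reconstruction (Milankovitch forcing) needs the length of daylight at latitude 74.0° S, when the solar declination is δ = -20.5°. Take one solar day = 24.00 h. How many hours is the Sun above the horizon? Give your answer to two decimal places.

Sunrise equation: cos h₀ = −tan ϕ · tan δ = -1.3039 ≤ −1, so the Sun never sets (polar day) and h₀ = π.
Daylight = 2h₀/(2π) × 24.00 h = (3.1416/π) × 24.00 = 24.00 h.

24.00 h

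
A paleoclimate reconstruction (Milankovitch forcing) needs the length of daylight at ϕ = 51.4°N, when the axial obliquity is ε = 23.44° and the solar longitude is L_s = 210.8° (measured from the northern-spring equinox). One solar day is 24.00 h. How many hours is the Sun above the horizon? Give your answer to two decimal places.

9.99 h

Solar declination: sin δ = sin ε · sin L_s = sin 23.44° × sin 210.8° = -0.20368, so δ = -11.753°.
cos h₀ = −tan ϕ · tan δ = −tan(+51.4°) × tan(-11.753°) = 0.2606, so h₀ = 1.3071 rad = 74.89°.
Daylight = 2h₀/(2π) × 24.00 h = (1.3071/π) × 24.00 = 9.99 h.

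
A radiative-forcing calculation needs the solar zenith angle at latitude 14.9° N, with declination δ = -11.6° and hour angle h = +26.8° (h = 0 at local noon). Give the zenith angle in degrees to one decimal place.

θ_z = 37.5°

cos θ_z = sin ϕ sin δ + cos ϕ cos δ cos h = -0.051704 + 0.844956 = 0.793252.
θ_z = arccos(0.793252) = 37.5°.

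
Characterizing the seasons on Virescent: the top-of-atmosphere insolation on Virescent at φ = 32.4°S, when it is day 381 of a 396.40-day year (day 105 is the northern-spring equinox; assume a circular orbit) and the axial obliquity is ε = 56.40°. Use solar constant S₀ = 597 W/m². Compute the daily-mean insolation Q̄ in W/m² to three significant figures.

Solar longitude: λ_s = 360° × (381 − 105)/396.40 = 250.656°.
sin δ = sin 56.40° × sin 250.656° = -0.78590, so δ = -51.804°.
cos H₀ = −tan(-32.4°) tan(-51.804°) = -0.8066, H₀ = 2.5091 rad.
Bracket: H₀ sin φ sin δ + cos φ cos δ sin H₀ = 2.5091×-0.53583×-0.78590 + 0.84433×0.61835×0.59114 = 1.056604 + 0.308629 = 1.365233.
Q̄ = (S₀/π) × [bracket] = (597/π) × 1.365233 = 259.4 W/m².

Q̄ ≈ 259 W/m²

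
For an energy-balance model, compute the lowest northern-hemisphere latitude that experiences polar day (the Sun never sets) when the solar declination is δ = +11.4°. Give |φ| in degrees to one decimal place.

|φ| = 78.6°

Polar day requires cos H₀ = −tan φ tan δ ≤ −1, i.e. tan φ tan δ ≥ 1.
The boundary is |tan φ| · |tan δ| = 1, so |φ| = 90° − |δ| = 90° − 11.4° = 78.6° in the northern hemisphere.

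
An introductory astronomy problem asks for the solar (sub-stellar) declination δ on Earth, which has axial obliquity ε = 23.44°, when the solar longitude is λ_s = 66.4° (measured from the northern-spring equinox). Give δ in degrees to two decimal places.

sin δ = sin ε · sin λ_s = sin 23.44° × sin 66.4° = 0.364519.
δ = arcsin(0.364519) = +21.38°.

δ = +21.38°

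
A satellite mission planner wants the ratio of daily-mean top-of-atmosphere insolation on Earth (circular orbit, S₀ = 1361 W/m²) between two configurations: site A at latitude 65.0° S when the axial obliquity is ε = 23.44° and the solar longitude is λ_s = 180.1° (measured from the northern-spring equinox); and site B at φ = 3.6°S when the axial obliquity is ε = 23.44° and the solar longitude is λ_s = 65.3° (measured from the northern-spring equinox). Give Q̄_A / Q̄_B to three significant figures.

Q̄_A / Q̄_B ≈ 0.473

— Configuration A (φ=-65.0°):
Solar declination: sin δ = sin ε · sin λ_s = sin 23.44° × sin 180.1° = -0.00069, so δ = -0.040°.
cos H₀ = −tan(-65.0°) tan(-0.040°) = -0.0015, H₀ = 1.5723 rad.
Bracket: H₀ sin φ sin δ + cos φ cos δ sin H₀ = 1.5723×-0.90631×-0.00069 + 0.42262×1.00000×1.00000 = 0.000983 + 0.422620 = 0.423603.
Q̄ = (S₀/π) × [bracket] = (1361/π) × 0.423603 = 183.51 W/m².
— Configuration B (φ=-3.6°):
Solar declination: sin δ = sin ε · sin λ_s = sin 23.44° × sin 65.3° = 0.36139, so δ = +21.186°.
cos H₀ = −tan(-3.6°) tan(+21.186°) = 0.0244, H₀ = 1.5464 rad.
Bracket: H₀ sin φ sin δ + cos φ cos δ sin H₀ = 1.5464×-0.06279×0.36139 + 0.99803×0.93241×0.99970 = -0.035090 + 0.930294 = 0.895204.
Q̄ = (S₀/π) × [bracket] = (1361/π) × 0.895204 = 387.82 W/m².
Ratio Q̄_A / Q̄_B = 183.51 / 387.82 = 0.4732.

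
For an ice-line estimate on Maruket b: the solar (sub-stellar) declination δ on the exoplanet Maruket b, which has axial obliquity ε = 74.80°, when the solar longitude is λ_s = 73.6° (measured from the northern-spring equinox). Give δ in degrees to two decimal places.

δ = +67.78°

sin δ = sin ε · sin λ_s = sin 74.80° × sin 73.6° = 0.925754.
δ = arcsin(0.925754) = +67.78°.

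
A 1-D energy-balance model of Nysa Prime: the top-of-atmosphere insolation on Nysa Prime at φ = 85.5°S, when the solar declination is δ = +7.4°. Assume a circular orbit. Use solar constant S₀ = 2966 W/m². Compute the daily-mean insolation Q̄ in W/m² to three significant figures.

cos H₀ = −tan(-85.5°) tan(+7.400°) = 1.6502 ≥ 1 ⇒ polar night, H₀ = 0 and Q̄ = 0.

Q̄ ≈ 0.00 W/m²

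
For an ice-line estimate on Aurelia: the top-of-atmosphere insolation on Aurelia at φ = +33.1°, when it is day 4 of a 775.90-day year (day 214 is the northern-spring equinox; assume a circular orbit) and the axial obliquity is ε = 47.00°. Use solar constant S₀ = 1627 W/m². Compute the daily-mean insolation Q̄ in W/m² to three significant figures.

Solar longitude: λ_s = 360° × (4 − 214)/775.90 = -97.435°, i.e. -97.435° + 360° = 262.565°.
sin δ = sin 47.00° × sin 262.565° = -0.72520, so δ = -46.486°.
cos H₀ = −tan(+33.1°) tan(-46.486°) = 0.6866, H₀ = 0.8140 rad.
Bracket: H₀ sin φ sin δ + cos φ cos δ sin H₀ = 0.8140×0.54610×-0.72520 + 0.83772×0.68853×0.72703 = -0.322370 + 0.419348 = 0.096978.
Q̄ = (S₀/π) × [bracket] = (1627/π) × 0.096978 = 50.22 W/m².

Q̄ ≈ 50.2 W/m²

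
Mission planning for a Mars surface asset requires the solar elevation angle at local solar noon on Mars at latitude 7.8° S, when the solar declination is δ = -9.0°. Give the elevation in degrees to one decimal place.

88.8°

At local noon the hour angle is zero, so the zenith angle equals |φ − δ| = |-7.8° − (-9.000°)| = 1.200°.
Elevation = 90° − 1.200° = 88.8°.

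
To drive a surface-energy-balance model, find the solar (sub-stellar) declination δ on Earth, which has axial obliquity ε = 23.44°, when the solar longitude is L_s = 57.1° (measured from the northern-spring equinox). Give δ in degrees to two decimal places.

δ = +19.51°

sin δ = sin ε · sin L_s = sin 23.44° × sin 57.1° = 0.333991.
δ = arcsin(0.333991) = +19.51°.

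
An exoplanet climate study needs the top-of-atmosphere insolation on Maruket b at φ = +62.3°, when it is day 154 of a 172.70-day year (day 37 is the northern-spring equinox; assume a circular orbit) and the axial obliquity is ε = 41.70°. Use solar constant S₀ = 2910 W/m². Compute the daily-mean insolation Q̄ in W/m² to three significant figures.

Solar longitude: λ_s = 360° × (154 − 37)/172.70 = 243.891°.
sin δ = sin 41.70° × sin 243.891° = -0.59735, so δ = -36.680°.
cos H₀ = −tan(+62.3°) tan(-36.680°) = 1.4187 ≥ 1 ⇒ polar night, H₀ = 0 and Q̄ = 0.

Q̄ ≈ 0.00 W/m²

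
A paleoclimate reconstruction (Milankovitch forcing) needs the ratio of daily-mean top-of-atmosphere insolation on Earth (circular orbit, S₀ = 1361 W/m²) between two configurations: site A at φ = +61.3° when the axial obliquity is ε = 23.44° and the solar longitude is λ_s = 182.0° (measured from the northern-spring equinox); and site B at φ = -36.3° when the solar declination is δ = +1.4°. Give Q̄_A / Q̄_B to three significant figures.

— Configuration A (φ=+61.3°):
Solar declination: sin δ = sin ε · sin λ_s = sin 23.44° × sin 182.0° = -0.01388, so δ = -0.795°.
cos H₀ = −tan(+61.3°) tan(-0.795°) = 0.0254, H₀ = 1.5454 rad.
Bracket: H₀ sin φ sin δ + cos φ cos δ sin H₀ = 1.5454×0.87715×-0.01388 + 0.48022×0.99990×0.99968 = -0.018815 + 0.480018 = 0.461203.
Q̄ = (S₀/π) × [bracket] = (1361/π) × 0.461203 = 199.80 W/m².
— Configuration B (φ=-36.3°):
cos H₀ = −tan(-36.3°) tan(+1.400°) = 0.0180, H₀ = 1.5528 rad.
Bracket: H₀ sin φ sin δ + cos φ cos δ sin H₀ = 1.5528×-0.59201×0.02443 + 0.80593×0.99970×0.99984 = -0.022458 + 0.805559 = 0.783101.
Q̄ = (S₀/π) × [bracket] = (1361/π) × 0.783101 = 339.25 W/m².
Ratio Q̄_A / Q̄_B = 199.80 / 339.25 = 0.5889.

Q̄_A / Q̄_B ≈ 0.589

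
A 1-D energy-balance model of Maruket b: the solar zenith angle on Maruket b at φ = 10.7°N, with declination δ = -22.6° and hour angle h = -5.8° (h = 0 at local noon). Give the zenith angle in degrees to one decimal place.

cos θ_z = sin φ sin δ + cos φ cos δ cos h = -0.071351 + 0.902514 = 0.831163.
θ_z = arccos(0.831163) = 33.8°.

θ_z = 33.8°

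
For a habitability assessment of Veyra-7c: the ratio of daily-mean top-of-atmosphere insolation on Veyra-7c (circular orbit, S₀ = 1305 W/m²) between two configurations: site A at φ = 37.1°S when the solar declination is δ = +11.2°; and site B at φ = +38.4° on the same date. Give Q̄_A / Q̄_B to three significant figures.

— Configuration A (φ=-37.1°):
cos H₀ = −tan(-37.1°) tan(+11.200°) = 0.1498, H₀ = 1.4205 rad.
Bracket: H₀ sin φ sin δ + cos φ cos δ sin H₀ = 1.4205×-0.60321×0.19423 + 0.79758×0.98096×0.98872 = -0.166428 + 0.773569 = 0.607141.
Q̄ = (S₀/π) × [bracket] = (1305/π) × 0.607141 = 252.20 W/m².
— Configuration B (φ=+38.4°):
cos H₀ = −tan(+38.4°) tan(+11.200°) = -0.1569, H₀ = 1.7284 rad.
Bracket: H₀ sin φ sin δ + cos φ cos δ sin H₀ = 1.7284×0.62115×0.19423 + 0.78369×0.98096×0.98761 = 0.208524 + 0.759244 = 0.967768.
Q̄ = (S₀/π) × [bracket] = (1305/π) × 0.967768 = 402.01 W/m².
Ratio Q̄_A / Q̄_B = 252.20 / 402.01 = 0.6273.

Q̄_A / Q̄_B ≈ 0.627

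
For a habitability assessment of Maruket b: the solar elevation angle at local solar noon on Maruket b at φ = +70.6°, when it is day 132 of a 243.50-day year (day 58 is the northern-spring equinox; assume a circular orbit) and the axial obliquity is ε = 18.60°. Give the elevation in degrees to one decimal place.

36.9°

Solar longitude: λ_s = 360° × (132 − 58)/243.50 = 109.405°.
sin δ = sin 18.60° × sin 109.405° = 0.30084, so δ = +17.508°.
At local noon the hour angle is zero, so the zenith angle equals |φ − δ| = |+70.6° − (+17.508°)| = 53.092°.
Elevation = 90° − 53.092° = 36.9°.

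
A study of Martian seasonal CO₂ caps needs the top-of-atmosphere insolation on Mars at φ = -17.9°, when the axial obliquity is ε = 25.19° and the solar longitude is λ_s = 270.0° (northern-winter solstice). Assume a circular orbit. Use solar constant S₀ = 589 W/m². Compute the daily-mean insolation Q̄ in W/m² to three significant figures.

Q̄ ≈ 202 W/m²

Solar declination: sin δ = sin ε · sin λ_s = sin 25.19° × sin 270.0° = -0.42562, so δ = -25.190°.
cos H₀ = −tan(-17.9°) tan(-25.190°) = -0.1519, H₀ = 1.7233 rad.
Bracket: H₀ sin φ sin δ + cos φ cos δ sin H₀ = 1.7233×-0.30736×-0.42562 + 0.95159×0.90490×0.98839 = 0.225440 + 0.851096 = 1.076536.
Q̄ = (S₀/π) × [bracket] = (589/π) × 1.076536 = 201.8 W/m².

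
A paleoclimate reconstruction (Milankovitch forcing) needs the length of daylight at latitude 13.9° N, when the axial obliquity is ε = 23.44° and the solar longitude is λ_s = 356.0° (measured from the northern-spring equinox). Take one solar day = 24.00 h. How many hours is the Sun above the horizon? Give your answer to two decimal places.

Solar declination: sin δ = sin ε · sin λ_s = sin 23.44° × sin 356.0° = -0.02775, so δ = -1.590°.
cos H₀ = −tan φ · tan δ = −tan(+13.9°) × tan(-1.590°) = 0.0069, so H₀ = 1.5639 rad = 89.61°.
Daylight = 2H₀/(2π) × 24.00 h = (1.5639/π) × 24.00 = 11.95 h.

11.95 h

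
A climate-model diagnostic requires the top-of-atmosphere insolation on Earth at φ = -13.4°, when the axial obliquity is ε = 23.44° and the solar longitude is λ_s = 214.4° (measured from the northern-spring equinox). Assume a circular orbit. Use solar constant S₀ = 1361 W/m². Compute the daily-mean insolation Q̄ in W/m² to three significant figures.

Solar declination: sin δ = sin ε · sin λ_s = sin 23.44° × sin 214.4° = -0.22474, so δ = -12.987°.
cos H₀ = −tan(-13.4°) tan(-12.987°) = -0.0549, H₀ = 1.6258 rad.
Bracket: H₀ sin φ sin δ + cos φ cos δ sin H₀ = 1.6258×-0.23175×-0.22474 + 0.97278×0.97442×0.99849 = 0.084677 + 0.946465 = 1.031142.
Q̄ = (S₀/π) × [bracket] = (1361/π) × 1.031142 = 446.7 W/m².

Q̄ ≈ 447 W/m²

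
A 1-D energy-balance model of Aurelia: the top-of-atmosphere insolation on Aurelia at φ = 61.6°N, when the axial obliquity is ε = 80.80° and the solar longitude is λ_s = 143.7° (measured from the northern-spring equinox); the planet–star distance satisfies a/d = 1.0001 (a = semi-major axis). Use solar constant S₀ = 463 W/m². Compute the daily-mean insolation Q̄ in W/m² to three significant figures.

Q̄ ≈ 238 W/m²

Solar declination: sin δ = sin ε · sin λ_s = sin 80.80° × sin 143.7° = 0.58440, so δ = +35.760°.
cos H₀ = −tan(+61.6°) tan(+35.760°) = -1.3319 ≤ −1 ⇒ polar day, H₀ = π.
Bracket: H₀ sin φ sin δ + cos φ cos δ sin H₀ = 3.1416×0.87965×0.58440 + 0.47562×0.81147×0.00000 = 1.614994 + 0.000000 = 1.614994.
Inverse-square distance factor (a/d)² = 1.0001² = 1.000200.
Q̄ = (S₀/π) × 1.000200 × [bracket] = (463/π) × 1.000200 × 1.614994 = 238.1 W/m².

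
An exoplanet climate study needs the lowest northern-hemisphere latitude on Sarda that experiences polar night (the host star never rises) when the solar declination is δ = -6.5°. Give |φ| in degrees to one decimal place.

|φ| = 83.5°

Polar night requires cos H₀ = −tan φ tan δ ≥ 1, i.e. tan φ tan δ ≤ −1.
The boundary is |tan φ| · |tan δ| = 1, so |φ| = 90° − |δ| = 90° − 6.5° = 83.5° in the northern hemisphere.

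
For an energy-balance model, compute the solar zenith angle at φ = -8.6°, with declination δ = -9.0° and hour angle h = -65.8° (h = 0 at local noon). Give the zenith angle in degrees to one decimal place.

θ_z = 64.9°

cos θ_z = sin φ sin δ + cos φ cos δ cos h = 0.023392 + 0.400324 = 0.423716.
θ_z = arccos(0.423716) = 64.9°.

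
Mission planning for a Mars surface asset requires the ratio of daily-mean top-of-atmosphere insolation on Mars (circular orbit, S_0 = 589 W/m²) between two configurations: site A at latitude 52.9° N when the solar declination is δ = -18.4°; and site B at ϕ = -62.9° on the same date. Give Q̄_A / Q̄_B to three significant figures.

Q̄_A / Q̄_B ≈ 0.241

— Configuration A (ϕ=+52.9°):
cos h₀ = −tan(+52.9°) tan(-18.400°) = 0.4398, h₀ = 1.1154 rad.
Bracket: h₀ sin ϕ sin δ + cos ϕ cos δ sin h₀ = 1.1154×0.79758×-0.31565 + 0.60321×0.94888×0.89807 = -0.280809 + 0.514032 = 0.233223.
Q̄ = (S_0/π) × [bracket] = (589/π) × 0.233223 = 43.726 W/m².
— Configuration B (ϕ=-62.9°):
cos h₀ = −tan(-62.9°) tan(-18.400°) = -0.6501, h₀ = 2.2785 rad.
Bracket: h₀ sin ϕ sin δ + cos ϕ cos δ sin h₀ = 2.2785×-0.89021×-0.31565 + 0.45554×0.94888×0.75988 = 0.640247 + 0.328460 = 0.968707.
Q̄ = (S_0/π) × [bracket] = (589/π) × 0.968707 = 181.62 W/m².
Ratio Q̄_A / Q̄_B = 43.726 / 181.62 = 0.2408.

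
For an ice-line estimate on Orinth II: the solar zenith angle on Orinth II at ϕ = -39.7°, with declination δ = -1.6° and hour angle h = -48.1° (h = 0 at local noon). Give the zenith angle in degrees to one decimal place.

θ_z = 57.9°

cos θ_z = sin ϕ sin δ + cos ϕ cos δ cos h = 0.017835 + 0.513630 = 0.531465.
θ_z = arccos(0.531465) = 57.9°.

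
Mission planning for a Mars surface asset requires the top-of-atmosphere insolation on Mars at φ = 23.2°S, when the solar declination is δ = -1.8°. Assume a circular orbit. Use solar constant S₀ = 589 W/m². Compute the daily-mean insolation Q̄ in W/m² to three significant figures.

cos H₀ = −tan(-23.2°) tan(-1.800°) = -0.0135, H₀ = 1.5843 rad.
Bracket: H₀ sin φ sin δ + cos φ cos δ sin H₀ = 1.5843×-0.39394×-0.03141 + 0.91914×0.99951×0.99991 = 0.019604 + 0.918607 = 0.938211.
Q̄ = (S₀/π) × [bracket] = (589/π) × 0.938211 = 175.9 W/m².

Q̄ ≈ 176 W/m²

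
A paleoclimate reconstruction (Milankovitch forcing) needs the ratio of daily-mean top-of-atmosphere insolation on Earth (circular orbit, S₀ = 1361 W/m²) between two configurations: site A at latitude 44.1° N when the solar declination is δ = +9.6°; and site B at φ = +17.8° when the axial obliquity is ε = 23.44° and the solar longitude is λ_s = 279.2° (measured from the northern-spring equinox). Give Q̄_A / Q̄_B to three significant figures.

Q̄_A / Q̄_B ≈ 1.29

— Configuration A (φ=+44.1°):
cos H₀ = −tan(+44.1°) tan(+9.600°) = -0.1639, H₀ = 1.7354 rad.
Bracket: H₀ sin φ sin δ + cos φ cos δ sin H₀ = 1.7354×0.69591×0.16677 + 0.71813×0.98600×0.98648 = 0.201405 + 0.698503 = 0.899908.
Q̄ = (S₀/π) × [bracket] = (1361/π) × 0.899908 = 389.86 W/m².
— Configuration B (φ=+17.8°):
Solar declination: sin δ = sin ε · sin λ_s = sin 23.44° × sin 279.2° = -0.39267, so δ = -23.121°.
cos H₀ = −tan(+17.8°) tan(-23.121°) = 0.1371, H₀ = 1.4333 rad.
Bracket: H₀ sin φ sin δ + cos φ cos δ sin H₀ = 1.4333×0.30570×-0.39267 + 0.95213×0.91968×0.99056 = -0.172052 + 0.867389 = 0.695337.
Q̄ = (S₀/π) × [bracket] = (1361/π) × 0.695337 = 301.23 W/m².
Ratio Q̄_A / Q̄_B = 389.86 / 301.23 = 1.294.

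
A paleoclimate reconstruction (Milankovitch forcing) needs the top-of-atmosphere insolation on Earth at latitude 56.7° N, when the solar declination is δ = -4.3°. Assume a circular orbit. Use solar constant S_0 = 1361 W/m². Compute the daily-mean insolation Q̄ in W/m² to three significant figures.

cos h₀ = −tan(+56.7°) tan(-4.300°) = 0.1145, h₀ = 1.4561 rad.
Bracket: h₀ sin ϕ sin δ + cos ϕ cos δ sin h₀ = 1.4561×0.83581×-0.07498 + 0.54902×0.99719×0.99343 = -0.091252 + 0.543880 = 0.452628.
Q̄ = (S_0/π) × [bracket] = (1361/π) × 0.452628 = 196.1 W/m².

Q̄ ≈ 196 W/m²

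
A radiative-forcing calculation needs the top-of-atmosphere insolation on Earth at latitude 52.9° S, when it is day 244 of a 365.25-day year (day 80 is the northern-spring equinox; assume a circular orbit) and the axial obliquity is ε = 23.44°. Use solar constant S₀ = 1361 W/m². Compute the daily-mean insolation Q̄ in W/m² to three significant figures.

Q̄ ≈ 195 W/m²

Solar longitude: λ_s = 360° × (244 − 80)/365.25 = 161.643°.
sin δ = sin 23.44° × sin 161.643° = 0.12528, so δ = +7.197°.
cos H₀ = −tan(-52.9°) tan(+7.197°) = 0.1670, H₀ = 1.4030 rad.
Bracket: H₀ sin φ sin δ + cos φ cos δ sin H₀ = 1.4030×-0.79758×0.12528 + 0.60321×0.99212×0.98596 = -0.140189 + 0.590054 = 0.449865.
Q̄ = (S₀/π) × [bracket] = (1361/π) × 0.449865 = 194.9 W/m².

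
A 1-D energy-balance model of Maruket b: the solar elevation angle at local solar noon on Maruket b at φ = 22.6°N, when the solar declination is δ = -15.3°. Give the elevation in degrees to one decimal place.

52.1°

At local noon the hour angle is zero, so the zenith angle equals |φ − δ| = |+22.6° − (-15.300°)| = 37.900°.
Elevation = 90° − 37.900° = 52.1°.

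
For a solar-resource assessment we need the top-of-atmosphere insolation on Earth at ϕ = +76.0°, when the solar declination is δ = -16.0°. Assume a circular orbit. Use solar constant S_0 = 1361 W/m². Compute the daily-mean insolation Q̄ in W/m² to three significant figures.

Q̄ ≈ 0.00 W/m²

cos h₀ = −tan(+76.0°) tan(-16.000°) = 1.1501 ≥ 1 ⇒ polar night, h₀ = 0 and Q̄ = 0.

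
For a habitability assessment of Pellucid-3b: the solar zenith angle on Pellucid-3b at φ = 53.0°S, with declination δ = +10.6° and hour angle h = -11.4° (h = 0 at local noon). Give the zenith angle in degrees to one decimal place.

cos θ_z = sin φ sin δ + cos φ cos δ cos h = -0.146910 + 0.579875 = 0.432965.
θ_z = arccos(0.432965) = 64.3°.

θ_z = 64.3°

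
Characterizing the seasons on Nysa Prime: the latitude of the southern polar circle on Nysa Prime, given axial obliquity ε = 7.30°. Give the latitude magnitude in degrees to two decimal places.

The polar circle is the lowest latitude that experiences at least one full rotation of continuous darkness at the northern-summer solstice; it lies at |φ| = 90° − ε = 90° − 7.30° = 82.70°.

82.70°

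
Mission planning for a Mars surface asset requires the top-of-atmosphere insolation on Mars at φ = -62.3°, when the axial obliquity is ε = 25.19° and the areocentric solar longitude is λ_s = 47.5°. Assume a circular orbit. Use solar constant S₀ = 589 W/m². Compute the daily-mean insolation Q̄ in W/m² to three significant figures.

sin δ = sin 25.19° × sin 47.5° = 0.31380, so δ = +18.288°.
cos H₀ = −tan(-62.3°) tan(+18.288°) = 0.6295, H₀ = 0.8899 rad.
Bracket: H₀ sin φ sin δ + cos φ cos δ sin H₀ = 0.8899×-0.88539×0.31380 + 0.46484×0.94949×0.77700 = -0.247246 + 0.342937 = 0.095691.
Q̄ = (S₀/π) × [bracket] = (589/π) × 0.095691 = 17.94 W/m².

Q̄ ≈ 17.9 W/m²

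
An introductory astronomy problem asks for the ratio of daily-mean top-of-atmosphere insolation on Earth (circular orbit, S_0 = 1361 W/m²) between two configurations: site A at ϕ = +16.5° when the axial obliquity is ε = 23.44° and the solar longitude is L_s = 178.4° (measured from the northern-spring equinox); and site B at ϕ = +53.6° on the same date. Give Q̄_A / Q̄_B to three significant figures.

— Configuration A (ϕ=+16.5°):
Solar declination: sin δ = sin ε · sin L_s = sin 23.44° × sin 178.4° = 0.01111, so δ = +0.636°.
cos h₀ = −tan(+16.5°) tan(+0.636°) = -0.0033, h₀ = 1.5741 rad.
Bracket: h₀ sin ϕ sin δ + cos ϕ cos δ sin h₀ = 1.5741×0.28402×0.01111 + 0.95882×0.99994×0.99999 = 0.004967 + 0.958753 = 0.963720.
Q̄ = (S_0/π) × [bracket] = (1361/π) × 0.963720 = 417.50 W/m².
— Configuration B (ϕ=+53.6°):
cos h₀ = −tan(+53.6°) tan(+0.636°) = -0.0151, h₀ = 1.5859 rad.
Bracket: h₀ sin ϕ sin δ + cos ϕ cos δ sin h₀ = 1.5859×0.80489×0.01111 + 0.59342×0.99994×0.99989 = 0.014182 + 0.593319 = 0.607501.
Q̄ = (S_0/π) × [bracket] = (1361/π) × 0.607501 = 263.18 W/m².
Ratio Q̄_A / Q̄_B = 417.50 / 263.18 = 1.586.

Q̄_A / Q̄_B ≈ 1.59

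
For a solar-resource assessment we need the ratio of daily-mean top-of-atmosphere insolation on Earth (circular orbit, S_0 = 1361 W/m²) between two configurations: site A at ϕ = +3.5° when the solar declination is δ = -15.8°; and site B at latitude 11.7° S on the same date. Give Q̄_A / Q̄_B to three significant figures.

Q̄_A / Q̄_B ≈ 0.907

— Configuration A (ϕ=+3.5°):
cos h₀ = −tan(+3.5°) tan(-15.800°) = 0.0173, h₀ = 1.5535 rad.
Bracket: h₀ sin ϕ sin δ + cos ϕ cos δ sin h₀ = 1.5535×0.06105×-0.27228 + 0.99813×0.96222×0.99985 = -0.025823 + 0.960277 = 0.934454.
Q̄ = (S_0/π) × [bracket] = (1361/π) × 0.934454 = 404.82 W/m².
— Configuration B (ϕ=-11.7°):
cos h₀ = −tan(-11.7°) tan(-15.800°) = -0.0586, h₀ = 1.6294 rad.
Bracket: h₀ sin ϕ sin δ + cos ϕ cos δ sin h₀ = 1.6294×-0.20279×-0.27228 + 0.97922×0.96222×0.99828 = 0.089968 + 0.940604 = 1.030572.
Q̄ = (S_0/π) × [bracket] = (1361/π) × 1.030572 = 446.46 W/m².
Ratio Q̄_A / Q̄_B = 404.82 / 446.46 = 0.9067.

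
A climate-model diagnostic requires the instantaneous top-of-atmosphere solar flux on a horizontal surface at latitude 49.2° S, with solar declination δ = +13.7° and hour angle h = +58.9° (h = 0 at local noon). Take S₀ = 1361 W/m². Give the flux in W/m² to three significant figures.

cos θ_z = sin φ sin δ + cos φ cos δ cos h = -0.179285 + 0.327911 = 0.148626.
Flux = S₀ · cos θ_z = 1361 × 0.148626 = 202.3 W/m².

202 W/m²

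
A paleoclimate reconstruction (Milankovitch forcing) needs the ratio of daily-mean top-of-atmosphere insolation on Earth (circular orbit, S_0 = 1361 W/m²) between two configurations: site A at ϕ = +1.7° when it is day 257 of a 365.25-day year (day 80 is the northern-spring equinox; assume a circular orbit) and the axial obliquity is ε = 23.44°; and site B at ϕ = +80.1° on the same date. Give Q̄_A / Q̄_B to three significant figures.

Q̄_A / Q̄_B ≈ 4.25

— Configuration A (ϕ=+1.7°):
Solar longitude: L_s = 360° × (257 − 80)/365.25 = 174.456°.
sin δ = sin 23.44° × sin 174.456° = 0.03843, so δ = +2.203°.
cos h₀ = −tan(+1.7°) tan(+2.203°) = -0.0011, h₀ = 1.5719 rad.
Bracket: h₀ sin ϕ sin δ + cos ϕ cos δ sin h₀ = 1.5719×0.02967×0.03843 + 0.99956×0.99926×1.00000 = 0.001792 + 0.998820 = 1.000612.
Q̄ = (S_0/π) × [bracket] = (1361/π) × 1.000612 = 433.48 W/m².
— Configuration B (ϕ=+80.1°):
cos h₀ = −tan(+80.1°) tan(+2.203°) = -0.2204, h₀ = 1.7930 rad.
Bracket: h₀ sin ϕ sin δ + cos ϕ cos δ sin h₀ = 1.7930×0.98511×0.03843 + 0.17193×0.99926×0.97542 = 0.067879 + 0.167580 = 0.235459.
Q̄ = (S_0/π) × [bracket] = (1361/π) × 0.235459 = 102.01 W/m².
Ratio Q̄_A / Q̄_B = 433.48 / 102.01 = 4.249.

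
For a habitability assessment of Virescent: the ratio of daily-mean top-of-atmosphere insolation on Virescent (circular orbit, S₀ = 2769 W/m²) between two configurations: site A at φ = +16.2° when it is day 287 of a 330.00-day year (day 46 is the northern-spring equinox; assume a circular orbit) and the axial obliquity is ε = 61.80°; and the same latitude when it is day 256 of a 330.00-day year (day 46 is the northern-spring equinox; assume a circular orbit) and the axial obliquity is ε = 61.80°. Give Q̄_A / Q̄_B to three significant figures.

Q̄_A / Q̄_B ≈ 0.330

— Configuration A (φ=+16.2°):
Solar longitude: λ_s = 360° × (287 − 46)/330.00 = 262.909°.
sin δ = sin 61.80° × sin 262.909° = -0.87456, so δ = -60.993°.
cos H₀ = −tan(+16.2°) tan(-60.993°) = 0.5240, H₀ = 1.0193 rad.
Bracket: H₀ sin φ sin δ + cos φ cos δ sin H₀ = 1.0193×0.27899×-0.87456 + 0.96029×0.48491×0.85173 = -0.248703 + 0.396612 = 0.147909.
Q̄ = (S₀/π) × [bracket] = (2769/π) × 0.147909 = 130.37 W/m².
— Configuration B (φ=+16.2°):
Solar longitude: λ_s = 360° × (256 − 46)/330.00 = 229.091°.
sin δ = sin 61.80° × sin 229.091° = -0.66604, so δ = -41.763°.
cos H₀ = −tan(+16.2°) tan(-41.763°) = 0.2594, H₀ = 1.3084 rad.
Bracket: H₀ sin φ sin δ + cos φ cos δ sin H₀ = 1.3084×0.27899×-0.66604 + 0.96029×0.74591×0.96576 = -0.243125 + 0.691764 = 0.448639.
Q̄ = (S₀/π) × [bracket] = (2769/π) × 0.448639 = 395.43 W/m².
Ratio Q̄_A / Q̄_B = 130.37 / 395.43 = 0.3297.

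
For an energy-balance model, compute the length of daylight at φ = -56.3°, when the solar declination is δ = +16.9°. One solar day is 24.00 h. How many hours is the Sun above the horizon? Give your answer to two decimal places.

8.39 h

cos H₀ = −tan φ · tan δ = −tan(-56.3°) × tan(+16.900°) = 0.4556, so H₀ = 1.0978 rad = 62.90°.
Daylight = 2H₀/(2π) × 24.00 h = (1.0978/π) × 24.00 = 8.39 h.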